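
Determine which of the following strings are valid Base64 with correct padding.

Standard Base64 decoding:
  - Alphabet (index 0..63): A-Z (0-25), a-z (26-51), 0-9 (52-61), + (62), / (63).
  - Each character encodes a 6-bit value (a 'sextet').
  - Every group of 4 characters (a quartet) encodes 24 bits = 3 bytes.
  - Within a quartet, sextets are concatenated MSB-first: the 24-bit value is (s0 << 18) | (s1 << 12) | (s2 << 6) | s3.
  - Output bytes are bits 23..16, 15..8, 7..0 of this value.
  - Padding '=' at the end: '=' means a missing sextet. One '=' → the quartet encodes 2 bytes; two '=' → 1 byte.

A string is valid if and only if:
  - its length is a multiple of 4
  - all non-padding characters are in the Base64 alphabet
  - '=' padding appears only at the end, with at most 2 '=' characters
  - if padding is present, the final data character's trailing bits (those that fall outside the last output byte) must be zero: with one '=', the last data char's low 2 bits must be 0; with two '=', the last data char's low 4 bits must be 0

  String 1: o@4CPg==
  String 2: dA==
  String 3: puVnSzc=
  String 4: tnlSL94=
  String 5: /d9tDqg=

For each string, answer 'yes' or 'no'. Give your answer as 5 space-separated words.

String 1: 'o@4CPg==' → invalid (bad char(s): ['@'])
String 2: 'dA==' → valid
String 3: 'puVnSzc=' → valid
String 4: 'tnlSL94=' → valid
String 5: '/d9tDqg=' → valid

Answer: no yes yes yes yes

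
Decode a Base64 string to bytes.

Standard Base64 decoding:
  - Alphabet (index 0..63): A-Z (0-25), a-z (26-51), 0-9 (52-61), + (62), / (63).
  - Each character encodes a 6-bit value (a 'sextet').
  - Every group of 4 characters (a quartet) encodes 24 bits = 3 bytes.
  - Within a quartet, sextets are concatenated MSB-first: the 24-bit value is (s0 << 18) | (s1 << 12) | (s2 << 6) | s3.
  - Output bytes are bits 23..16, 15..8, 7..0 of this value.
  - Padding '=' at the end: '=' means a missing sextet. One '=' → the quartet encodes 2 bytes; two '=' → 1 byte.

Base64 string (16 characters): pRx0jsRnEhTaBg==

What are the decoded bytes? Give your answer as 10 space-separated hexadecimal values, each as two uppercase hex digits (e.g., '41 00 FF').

Answer: A5 1C 74 8E C4 67 12 14 DA 06

Derivation:
After char 0 ('p'=41): chars_in_quartet=1 acc=0x29 bytes_emitted=0
After char 1 ('R'=17): chars_in_quartet=2 acc=0xA51 bytes_emitted=0
After char 2 ('x'=49): chars_in_quartet=3 acc=0x29471 bytes_emitted=0
After char 3 ('0'=52): chars_in_quartet=4 acc=0xA51C74 -> emit A5 1C 74, reset; bytes_emitted=3
After char 4 ('j'=35): chars_in_quartet=1 acc=0x23 bytes_emitted=3
After char 5 ('s'=44): chars_in_quartet=2 acc=0x8EC bytes_emitted=3
After char 6 ('R'=17): chars_in_quartet=3 acc=0x23B11 bytes_emitted=3
After char 7 ('n'=39): chars_in_quartet=4 acc=0x8EC467 -> emit 8E C4 67, reset; bytes_emitted=6
After char 8 ('E'=4): chars_in_quartet=1 acc=0x4 bytes_emitted=6
After char 9 ('h'=33): chars_in_quartet=2 acc=0x121 bytes_emitted=6
After char 10 ('T'=19): chars_in_quartet=3 acc=0x4853 bytes_emitted=6
After char 11 ('a'=26): chars_in_quartet=4 acc=0x1214DA -> emit 12 14 DA, reset; bytes_emitted=9
After char 12 ('B'=1): chars_in_quartet=1 acc=0x1 bytes_emitted=9
After char 13 ('g'=32): chars_in_quartet=2 acc=0x60 bytes_emitted=9
Padding '==': partial quartet acc=0x60 -> emit 06; bytes_emitted=10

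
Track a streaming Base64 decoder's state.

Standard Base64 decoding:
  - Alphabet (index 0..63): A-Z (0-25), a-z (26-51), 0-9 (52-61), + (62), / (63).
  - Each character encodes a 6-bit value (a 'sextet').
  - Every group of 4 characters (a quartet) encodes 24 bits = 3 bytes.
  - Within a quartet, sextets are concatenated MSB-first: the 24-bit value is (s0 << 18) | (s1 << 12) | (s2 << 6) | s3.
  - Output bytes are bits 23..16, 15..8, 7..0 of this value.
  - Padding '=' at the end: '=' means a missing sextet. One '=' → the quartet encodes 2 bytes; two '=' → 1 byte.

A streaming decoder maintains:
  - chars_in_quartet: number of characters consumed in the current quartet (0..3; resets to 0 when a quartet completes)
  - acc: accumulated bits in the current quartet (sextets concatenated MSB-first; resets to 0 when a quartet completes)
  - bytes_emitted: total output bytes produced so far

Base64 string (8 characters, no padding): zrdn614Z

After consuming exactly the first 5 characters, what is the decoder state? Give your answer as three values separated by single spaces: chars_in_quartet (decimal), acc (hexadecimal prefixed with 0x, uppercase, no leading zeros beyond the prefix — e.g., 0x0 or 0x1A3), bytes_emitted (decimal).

After char 0 ('z'=51): chars_in_quartet=1 acc=0x33 bytes_emitted=0
After char 1 ('r'=43): chars_in_quartet=2 acc=0xCEB bytes_emitted=0
After char 2 ('d'=29): chars_in_quartet=3 acc=0x33ADD bytes_emitted=0
After char 3 ('n'=39): chars_in_quartet=4 acc=0xCEB767 -> emit CE B7 67, reset; bytes_emitted=3
After char 4 ('6'=58): chars_in_quartet=1 acc=0x3A bytes_emitted=3

Answer: 1 0x3A 3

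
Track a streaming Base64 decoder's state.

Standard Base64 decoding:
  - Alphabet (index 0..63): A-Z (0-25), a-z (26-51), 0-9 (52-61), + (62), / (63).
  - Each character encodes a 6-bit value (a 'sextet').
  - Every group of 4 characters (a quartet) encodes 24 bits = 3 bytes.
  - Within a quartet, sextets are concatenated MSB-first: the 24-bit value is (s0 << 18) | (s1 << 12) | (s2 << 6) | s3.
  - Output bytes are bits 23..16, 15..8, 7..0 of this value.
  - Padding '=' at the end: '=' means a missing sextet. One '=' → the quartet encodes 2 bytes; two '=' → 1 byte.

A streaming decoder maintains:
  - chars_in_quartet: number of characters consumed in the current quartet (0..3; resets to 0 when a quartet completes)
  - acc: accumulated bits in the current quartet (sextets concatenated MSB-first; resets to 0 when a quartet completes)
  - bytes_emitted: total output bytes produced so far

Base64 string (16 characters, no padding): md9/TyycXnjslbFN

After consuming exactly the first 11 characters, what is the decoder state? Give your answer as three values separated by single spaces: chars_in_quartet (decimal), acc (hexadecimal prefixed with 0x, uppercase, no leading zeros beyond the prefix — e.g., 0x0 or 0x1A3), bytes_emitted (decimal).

After char 0 ('m'=38): chars_in_quartet=1 acc=0x26 bytes_emitted=0
After char 1 ('d'=29): chars_in_quartet=2 acc=0x99D bytes_emitted=0
After char 2 ('9'=61): chars_in_quartet=3 acc=0x2677D bytes_emitted=0
After char 3 ('/'=63): chars_in_quartet=4 acc=0x99DF7F -> emit 99 DF 7F, reset; bytes_emitted=3
After char 4 ('T'=19): chars_in_quartet=1 acc=0x13 bytes_emitted=3
After char 5 ('y'=50): chars_in_quartet=2 acc=0x4F2 bytes_emitted=3
After char 6 ('y'=50): chars_in_quartet=3 acc=0x13CB2 bytes_emitted=3
After char 7 ('c'=28): chars_in_quartet=4 acc=0x4F2C9C -> emit 4F 2C 9C, reset; bytes_emitted=6
After char 8 ('X'=23): chars_in_quartet=1 acc=0x17 bytes_emitted=6
After char 9 ('n'=39): chars_in_quartet=2 acc=0x5E7 bytes_emitted=6
After char 10 ('j'=35): chars_in_quartet=3 acc=0x179E3 bytes_emitted=6

Answer: 3 0x179E3 6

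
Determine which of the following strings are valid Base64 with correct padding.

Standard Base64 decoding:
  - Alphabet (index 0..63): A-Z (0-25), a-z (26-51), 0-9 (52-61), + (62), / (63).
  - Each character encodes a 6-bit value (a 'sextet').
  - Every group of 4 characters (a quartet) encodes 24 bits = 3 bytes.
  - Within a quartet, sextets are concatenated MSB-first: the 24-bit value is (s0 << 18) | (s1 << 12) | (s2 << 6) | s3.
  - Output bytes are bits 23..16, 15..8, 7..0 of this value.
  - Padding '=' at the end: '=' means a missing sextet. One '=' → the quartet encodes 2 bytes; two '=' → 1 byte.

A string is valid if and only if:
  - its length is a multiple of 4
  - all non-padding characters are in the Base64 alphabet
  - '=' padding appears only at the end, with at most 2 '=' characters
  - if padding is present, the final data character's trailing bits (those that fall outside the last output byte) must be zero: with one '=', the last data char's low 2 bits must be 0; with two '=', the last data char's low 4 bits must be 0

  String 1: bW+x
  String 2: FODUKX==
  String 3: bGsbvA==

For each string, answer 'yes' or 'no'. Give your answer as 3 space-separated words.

Answer: yes no yes

Derivation:
String 1: 'bW+x' → valid
String 2: 'FODUKX==' → invalid (bad trailing bits)
String 3: 'bGsbvA==' → valid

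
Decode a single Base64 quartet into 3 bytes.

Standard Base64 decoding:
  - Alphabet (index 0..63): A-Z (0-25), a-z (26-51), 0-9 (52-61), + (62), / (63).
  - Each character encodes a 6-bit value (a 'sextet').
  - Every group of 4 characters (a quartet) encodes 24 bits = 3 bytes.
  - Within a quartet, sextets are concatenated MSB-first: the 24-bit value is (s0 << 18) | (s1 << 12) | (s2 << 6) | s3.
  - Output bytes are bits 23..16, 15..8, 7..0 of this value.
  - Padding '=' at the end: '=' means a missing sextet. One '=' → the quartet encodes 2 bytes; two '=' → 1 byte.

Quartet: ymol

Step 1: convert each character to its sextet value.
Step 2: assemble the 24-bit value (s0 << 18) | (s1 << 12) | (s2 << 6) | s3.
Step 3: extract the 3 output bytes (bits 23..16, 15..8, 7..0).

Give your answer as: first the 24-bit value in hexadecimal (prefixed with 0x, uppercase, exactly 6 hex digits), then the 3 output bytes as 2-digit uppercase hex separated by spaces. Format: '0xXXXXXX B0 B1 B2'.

Answer: 0xCA6A25 CA 6A 25

Derivation:
Sextets: y=50, m=38, o=40, l=37
24-bit: (50<<18) | (38<<12) | (40<<6) | 37
      = 0xC80000 | 0x026000 | 0x000A00 | 0x000025
      = 0xCA6A25
Bytes: (v>>16)&0xFF=CA, (v>>8)&0xFF=6A, v&0xFF=25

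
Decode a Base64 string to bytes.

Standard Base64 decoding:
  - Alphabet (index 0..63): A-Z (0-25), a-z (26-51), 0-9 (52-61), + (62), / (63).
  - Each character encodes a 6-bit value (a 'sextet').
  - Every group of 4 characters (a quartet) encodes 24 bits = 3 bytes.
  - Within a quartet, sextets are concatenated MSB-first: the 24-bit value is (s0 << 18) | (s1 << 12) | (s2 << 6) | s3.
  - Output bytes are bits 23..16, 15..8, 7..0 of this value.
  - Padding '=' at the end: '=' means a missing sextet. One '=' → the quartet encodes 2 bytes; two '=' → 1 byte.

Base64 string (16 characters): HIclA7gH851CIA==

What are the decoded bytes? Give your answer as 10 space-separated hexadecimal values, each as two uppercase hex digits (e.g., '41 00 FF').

Answer: 1C 87 25 03 B8 07 F3 9D 42 20

Derivation:
After char 0 ('H'=7): chars_in_quartet=1 acc=0x7 bytes_emitted=0
After char 1 ('I'=8): chars_in_quartet=2 acc=0x1C8 bytes_emitted=0
After char 2 ('c'=28): chars_in_quartet=3 acc=0x721C bytes_emitted=0
After char 3 ('l'=37): chars_in_quartet=4 acc=0x1C8725 -> emit 1C 87 25, reset; bytes_emitted=3
After char 4 ('A'=0): chars_in_quartet=1 acc=0x0 bytes_emitted=3
After char 5 ('7'=59): chars_in_quartet=2 acc=0x3B bytes_emitted=3
After char 6 ('g'=32): chars_in_quartet=3 acc=0xEE0 bytes_emitted=3
After char 7 ('H'=7): chars_in_quartet=4 acc=0x3B807 -> emit 03 B8 07, reset; bytes_emitted=6
After char 8 ('8'=60): chars_in_quartet=1 acc=0x3C bytes_emitted=6
After char 9 ('5'=57): chars_in_quartet=2 acc=0xF39 bytes_emitted=6
After char 10 ('1'=53): chars_in_quartet=3 acc=0x3CE75 bytes_emitted=6
After char 11 ('C'=2): chars_in_quartet=4 acc=0xF39D42 -> emit F3 9D 42, reset; bytes_emitted=9
After char 12 ('I'=8): chars_in_quartet=1 acc=0x8 bytes_emitted=9
After char 13 ('A'=0): chars_in_quartet=2 acc=0x200 bytes_emitted=9
Padding '==': partial quartet acc=0x200 -> emit 20; bytes_emitted=10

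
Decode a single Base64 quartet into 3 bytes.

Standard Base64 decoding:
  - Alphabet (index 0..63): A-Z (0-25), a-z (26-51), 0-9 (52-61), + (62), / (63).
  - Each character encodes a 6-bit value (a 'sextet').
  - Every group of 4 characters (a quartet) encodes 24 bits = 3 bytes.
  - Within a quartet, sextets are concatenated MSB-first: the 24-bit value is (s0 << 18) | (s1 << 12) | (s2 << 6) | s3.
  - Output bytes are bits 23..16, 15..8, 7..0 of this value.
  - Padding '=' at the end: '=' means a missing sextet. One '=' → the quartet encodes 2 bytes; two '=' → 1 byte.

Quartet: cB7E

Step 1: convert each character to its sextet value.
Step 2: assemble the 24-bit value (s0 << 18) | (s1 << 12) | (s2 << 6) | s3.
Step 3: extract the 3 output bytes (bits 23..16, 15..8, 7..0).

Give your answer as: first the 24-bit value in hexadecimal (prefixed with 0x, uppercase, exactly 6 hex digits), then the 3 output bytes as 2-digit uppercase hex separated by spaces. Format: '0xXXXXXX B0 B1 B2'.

Answer: 0x701EC4 70 1E C4

Derivation:
Sextets: c=28, B=1, 7=59, E=4
24-bit: (28<<18) | (1<<12) | (59<<6) | 4
      = 0x700000 | 0x001000 | 0x000EC0 | 0x000004
      = 0x701EC4
Bytes: (v>>16)&0xFF=70, (v>>8)&0xFF=1E, v&0xFF=C4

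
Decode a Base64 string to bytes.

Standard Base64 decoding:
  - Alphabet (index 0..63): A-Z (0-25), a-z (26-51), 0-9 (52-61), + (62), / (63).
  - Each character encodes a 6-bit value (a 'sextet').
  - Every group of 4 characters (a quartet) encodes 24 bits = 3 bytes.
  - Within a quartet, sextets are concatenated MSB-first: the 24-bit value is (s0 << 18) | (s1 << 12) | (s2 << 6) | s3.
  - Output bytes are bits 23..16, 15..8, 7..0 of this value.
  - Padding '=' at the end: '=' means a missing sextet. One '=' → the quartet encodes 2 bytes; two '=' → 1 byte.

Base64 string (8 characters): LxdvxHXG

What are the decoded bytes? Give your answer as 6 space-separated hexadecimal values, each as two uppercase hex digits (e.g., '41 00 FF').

Answer: 2F 17 6F C4 75 C6

Derivation:
After char 0 ('L'=11): chars_in_quartet=1 acc=0xB bytes_emitted=0
After char 1 ('x'=49): chars_in_quartet=2 acc=0x2F1 bytes_emitted=0
After char 2 ('d'=29): chars_in_quartet=3 acc=0xBC5D bytes_emitted=0
After char 3 ('v'=47): chars_in_quartet=4 acc=0x2F176F -> emit 2F 17 6F, reset; bytes_emitted=3
After char 4 ('x'=49): chars_in_quartet=1 acc=0x31 bytes_emitted=3
After char 5 ('H'=7): chars_in_quartet=2 acc=0xC47 bytes_emitted=3
After char 6 ('X'=23): chars_in_quartet=3 acc=0x311D7 bytes_emitted=3
After char 7 ('G'=6): chars_in_quartet=4 acc=0xC475C6 -> emit C4 75 C6, reset; bytes_emitted=6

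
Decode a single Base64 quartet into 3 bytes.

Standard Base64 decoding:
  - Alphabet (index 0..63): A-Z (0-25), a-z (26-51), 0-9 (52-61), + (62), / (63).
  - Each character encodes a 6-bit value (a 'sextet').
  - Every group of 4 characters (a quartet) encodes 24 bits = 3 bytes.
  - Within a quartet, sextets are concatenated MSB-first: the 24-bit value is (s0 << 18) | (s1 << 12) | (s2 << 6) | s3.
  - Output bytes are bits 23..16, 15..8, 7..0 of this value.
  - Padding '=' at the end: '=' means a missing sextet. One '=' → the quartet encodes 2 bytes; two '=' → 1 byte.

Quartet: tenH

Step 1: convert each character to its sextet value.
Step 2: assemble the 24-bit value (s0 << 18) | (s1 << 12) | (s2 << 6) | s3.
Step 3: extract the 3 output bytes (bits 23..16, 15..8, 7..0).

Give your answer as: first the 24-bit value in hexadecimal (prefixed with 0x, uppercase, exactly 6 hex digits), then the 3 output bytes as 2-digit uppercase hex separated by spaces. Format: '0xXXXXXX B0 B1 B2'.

Sextets: t=45, e=30, n=39, H=7
24-bit: (45<<18) | (30<<12) | (39<<6) | 7
      = 0xB40000 | 0x01E000 | 0x0009C0 | 0x000007
      = 0xB5E9C7
Bytes: (v>>16)&0xFF=B5, (v>>8)&0xFF=E9, v&0xFF=C7

Answer: 0xB5E9C7 B5 E9 C7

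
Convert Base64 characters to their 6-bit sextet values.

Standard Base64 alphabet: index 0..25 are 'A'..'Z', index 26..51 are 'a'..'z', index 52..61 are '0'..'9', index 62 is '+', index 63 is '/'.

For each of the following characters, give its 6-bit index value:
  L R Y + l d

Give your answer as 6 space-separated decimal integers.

'L': A..Z range, ord('L') − ord('A') = 11
'R': A..Z range, ord('R') − ord('A') = 17
'Y': A..Z range, ord('Y') − ord('A') = 24
'+': index 62
'l': a..z range, 26 + ord('l') − ord('a') = 37
'd': a..z range, 26 + ord('d') − ord('a') = 29

Answer: 11 17 24 62 37 29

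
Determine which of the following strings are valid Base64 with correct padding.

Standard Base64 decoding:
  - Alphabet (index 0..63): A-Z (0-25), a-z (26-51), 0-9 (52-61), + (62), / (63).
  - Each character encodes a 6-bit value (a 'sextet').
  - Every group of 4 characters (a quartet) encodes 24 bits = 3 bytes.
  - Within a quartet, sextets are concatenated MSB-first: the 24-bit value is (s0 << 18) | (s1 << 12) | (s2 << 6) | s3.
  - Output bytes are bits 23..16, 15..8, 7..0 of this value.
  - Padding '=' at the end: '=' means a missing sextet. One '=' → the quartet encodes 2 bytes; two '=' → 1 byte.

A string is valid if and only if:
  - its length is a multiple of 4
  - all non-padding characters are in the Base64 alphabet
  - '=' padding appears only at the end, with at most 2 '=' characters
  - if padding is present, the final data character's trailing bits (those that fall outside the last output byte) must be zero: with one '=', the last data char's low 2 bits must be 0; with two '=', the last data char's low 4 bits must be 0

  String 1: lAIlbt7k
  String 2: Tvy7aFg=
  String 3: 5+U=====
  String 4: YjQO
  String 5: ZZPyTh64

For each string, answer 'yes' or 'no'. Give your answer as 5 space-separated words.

Answer: yes yes no yes yes

Derivation:
String 1: 'lAIlbt7k' → valid
String 2: 'Tvy7aFg=' → valid
String 3: '5+U=====' → invalid (5 pad chars (max 2))
String 4: 'YjQO' → valid
String 5: 'ZZPyTh64' → valid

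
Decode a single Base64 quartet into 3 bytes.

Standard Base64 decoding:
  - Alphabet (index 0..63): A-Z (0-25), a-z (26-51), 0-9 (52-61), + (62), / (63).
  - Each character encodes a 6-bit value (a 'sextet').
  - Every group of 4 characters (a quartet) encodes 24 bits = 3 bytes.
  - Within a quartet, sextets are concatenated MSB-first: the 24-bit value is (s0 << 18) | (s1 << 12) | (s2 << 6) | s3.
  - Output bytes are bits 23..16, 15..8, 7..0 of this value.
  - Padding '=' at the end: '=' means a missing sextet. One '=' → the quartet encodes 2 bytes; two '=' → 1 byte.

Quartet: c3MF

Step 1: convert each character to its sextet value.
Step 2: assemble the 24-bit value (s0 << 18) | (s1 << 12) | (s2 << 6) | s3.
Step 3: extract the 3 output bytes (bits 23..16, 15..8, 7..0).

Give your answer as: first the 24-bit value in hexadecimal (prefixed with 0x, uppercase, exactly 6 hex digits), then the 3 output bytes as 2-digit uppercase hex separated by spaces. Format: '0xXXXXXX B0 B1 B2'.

Sextets: c=28, 3=55, M=12, F=5
24-bit: (28<<18) | (55<<12) | (12<<6) | 5
      = 0x700000 | 0x037000 | 0x000300 | 0x000005
      = 0x737305
Bytes: (v>>16)&0xFF=73, (v>>8)&0xFF=73, v&0xFF=05

Answer: 0x737305 73 73 05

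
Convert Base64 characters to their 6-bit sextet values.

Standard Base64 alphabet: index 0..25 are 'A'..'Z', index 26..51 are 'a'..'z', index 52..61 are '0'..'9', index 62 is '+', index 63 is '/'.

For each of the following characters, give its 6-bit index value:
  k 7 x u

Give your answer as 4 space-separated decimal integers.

'k': a..z range, 26 + ord('k') − ord('a') = 36
'7': 0..9 range, 52 + ord('7') − ord('0') = 59
'x': a..z range, 26 + ord('x') − ord('a') = 49
'u': a..z range, 26 + ord('u') − ord('a') = 46

Answer: 36 59 49 46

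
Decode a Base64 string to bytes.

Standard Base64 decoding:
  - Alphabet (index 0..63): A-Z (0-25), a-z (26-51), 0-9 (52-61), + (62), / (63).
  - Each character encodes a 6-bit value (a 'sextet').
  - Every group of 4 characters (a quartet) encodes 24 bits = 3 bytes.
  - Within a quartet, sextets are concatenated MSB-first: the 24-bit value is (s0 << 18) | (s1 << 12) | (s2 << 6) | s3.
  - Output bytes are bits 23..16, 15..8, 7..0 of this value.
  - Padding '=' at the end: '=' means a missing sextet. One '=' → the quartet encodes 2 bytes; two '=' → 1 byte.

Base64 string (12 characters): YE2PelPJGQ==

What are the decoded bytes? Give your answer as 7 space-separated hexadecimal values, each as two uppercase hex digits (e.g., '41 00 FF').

After char 0 ('Y'=24): chars_in_quartet=1 acc=0x18 bytes_emitted=0
After char 1 ('E'=4): chars_in_quartet=2 acc=0x604 bytes_emitted=0
After char 2 ('2'=54): chars_in_quartet=3 acc=0x18136 bytes_emitted=0
After char 3 ('P'=15): chars_in_quartet=4 acc=0x604D8F -> emit 60 4D 8F, reset; bytes_emitted=3
After char 4 ('e'=30): chars_in_quartet=1 acc=0x1E bytes_emitted=3
After char 5 ('l'=37): chars_in_quartet=2 acc=0x7A5 bytes_emitted=3
After char 6 ('P'=15): chars_in_quartet=3 acc=0x1E94F bytes_emitted=3
After char 7 ('J'=9): chars_in_quartet=4 acc=0x7A53C9 -> emit 7A 53 C9, reset; bytes_emitted=6
After char 8 ('G'=6): chars_in_quartet=1 acc=0x6 bytes_emitted=6
After char 9 ('Q'=16): chars_in_quartet=2 acc=0x190 bytes_emitted=6
Padding '==': partial quartet acc=0x190 -> emit 19; bytes_emitted=7

Answer: 60 4D 8F 7A 53 C9 19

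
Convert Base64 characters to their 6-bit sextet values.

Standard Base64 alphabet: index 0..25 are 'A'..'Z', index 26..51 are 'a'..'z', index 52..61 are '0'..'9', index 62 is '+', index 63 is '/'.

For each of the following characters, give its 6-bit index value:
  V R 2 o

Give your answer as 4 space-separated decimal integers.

Answer: 21 17 54 40

Derivation:
'V': A..Z range, ord('V') − ord('A') = 21
'R': A..Z range, ord('R') − ord('A') = 17
'2': 0..9 range, 52 + ord('2') − ord('0') = 54
'o': a..z range, 26 + ord('o') − ord('a') = 40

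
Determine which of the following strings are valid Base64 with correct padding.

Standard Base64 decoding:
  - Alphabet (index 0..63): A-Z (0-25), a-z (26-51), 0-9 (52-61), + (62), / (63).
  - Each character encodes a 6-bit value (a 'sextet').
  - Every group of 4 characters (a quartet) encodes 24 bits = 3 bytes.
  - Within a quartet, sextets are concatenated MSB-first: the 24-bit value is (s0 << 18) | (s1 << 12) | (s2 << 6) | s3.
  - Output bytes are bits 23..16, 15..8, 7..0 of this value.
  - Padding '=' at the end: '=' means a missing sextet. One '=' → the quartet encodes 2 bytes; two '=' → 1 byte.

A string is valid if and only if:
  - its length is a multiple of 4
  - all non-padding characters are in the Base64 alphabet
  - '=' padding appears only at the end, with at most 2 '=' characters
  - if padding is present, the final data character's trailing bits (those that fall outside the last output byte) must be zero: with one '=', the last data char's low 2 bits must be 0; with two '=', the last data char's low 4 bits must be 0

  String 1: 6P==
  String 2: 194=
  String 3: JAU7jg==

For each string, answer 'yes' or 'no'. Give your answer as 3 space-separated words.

Answer: no yes yes

Derivation:
String 1: '6P==' → invalid (bad trailing bits)
String 2: '194=' → valid
String 3: 'JAU7jg==' → valid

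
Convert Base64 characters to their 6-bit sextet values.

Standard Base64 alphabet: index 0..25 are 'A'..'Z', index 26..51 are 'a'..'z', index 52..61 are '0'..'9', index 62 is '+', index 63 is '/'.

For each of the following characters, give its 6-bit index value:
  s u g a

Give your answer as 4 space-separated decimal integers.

Answer: 44 46 32 26

Derivation:
's': a..z range, 26 + ord('s') − ord('a') = 44
'u': a..z range, 26 + ord('u') − ord('a') = 46
'g': a..z range, 26 + ord('g') − ord('a') = 32
'a': a..z range, 26 + ord('a') − ord('a') = 26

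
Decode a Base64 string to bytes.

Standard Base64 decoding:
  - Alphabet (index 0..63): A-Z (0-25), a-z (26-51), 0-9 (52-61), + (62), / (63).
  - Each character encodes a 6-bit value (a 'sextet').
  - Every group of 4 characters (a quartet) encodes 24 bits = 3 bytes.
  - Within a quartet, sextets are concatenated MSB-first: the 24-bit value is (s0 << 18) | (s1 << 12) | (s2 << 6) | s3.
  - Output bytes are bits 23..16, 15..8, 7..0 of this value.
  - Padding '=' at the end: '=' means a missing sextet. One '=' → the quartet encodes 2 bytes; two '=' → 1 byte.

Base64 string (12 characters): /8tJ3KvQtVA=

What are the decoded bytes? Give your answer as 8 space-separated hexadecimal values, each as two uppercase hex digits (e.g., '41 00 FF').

Answer: FF CB 49 DC AB D0 B5 50

Derivation:
After char 0 ('/'=63): chars_in_quartet=1 acc=0x3F bytes_emitted=0
After char 1 ('8'=60): chars_in_quartet=2 acc=0xFFC bytes_emitted=0
After char 2 ('t'=45): chars_in_quartet=3 acc=0x3FF2D bytes_emitted=0
After char 3 ('J'=9): chars_in_quartet=4 acc=0xFFCB49 -> emit FF CB 49, reset; bytes_emitted=3
After char 4 ('3'=55): chars_in_quartet=1 acc=0x37 bytes_emitted=3
After char 5 ('K'=10): chars_in_quartet=2 acc=0xDCA bytes_emitted=3
After char 6 ('v'=47): chars_in_quartet=3 acc=0x372AF bytes_emitted=3
After char 7 ('Q'=16): chars_in_quartet=4 acc=0xDCABD0 -> emit DC AB D0, reset; bytes_emitted=6
After char 8 ('t'=45): chars_in_quartet=1 acc=0x2D bytes_emitted=6
After char 9 ('V'=21): chars_in_quartet=2 acc=0xB55 bytes_emitted=6
After char 10 ('A'=0): chars_in_quartet=3 acc=0x2D540 bytes_emitted=6
Padding '=': partial quartet acc=0x2D540 -> emit B5 50; bytes_emitted=8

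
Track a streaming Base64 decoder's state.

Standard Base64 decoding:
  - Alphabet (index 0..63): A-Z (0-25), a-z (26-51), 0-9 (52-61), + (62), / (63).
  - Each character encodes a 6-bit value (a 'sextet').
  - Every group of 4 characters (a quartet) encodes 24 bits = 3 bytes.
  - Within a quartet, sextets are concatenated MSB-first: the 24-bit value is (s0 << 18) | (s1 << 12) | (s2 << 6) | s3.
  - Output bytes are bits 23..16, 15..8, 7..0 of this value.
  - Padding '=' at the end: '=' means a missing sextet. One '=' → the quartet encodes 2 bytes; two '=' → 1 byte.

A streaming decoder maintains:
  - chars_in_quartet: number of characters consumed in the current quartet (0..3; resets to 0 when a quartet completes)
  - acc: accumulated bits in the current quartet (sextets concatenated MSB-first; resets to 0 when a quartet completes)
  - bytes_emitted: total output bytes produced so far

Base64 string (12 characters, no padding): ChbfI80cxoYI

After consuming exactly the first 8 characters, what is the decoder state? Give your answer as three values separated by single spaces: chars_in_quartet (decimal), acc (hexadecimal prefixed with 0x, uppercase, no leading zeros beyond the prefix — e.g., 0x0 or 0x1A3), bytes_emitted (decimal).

After char 0 ('C'=2): chars_in_quartet=1 acc=0x2 bytes_emitted=0
After char 1 ('h'=33): chars_in_quartet=2 acc=0xA1 bytes_emitted=0
After char 2 ('b'=27): chars_in_quartet=3 acc=0x285B bytes_emitted=0
After char 3 ('f'=31): chars_in_quartet=4 acc=0xA16DF -> emit 0A 16 DF, reset; bytes_emitted=3
After char 4 ('I'=8): chars_in_quartet=1 acc=0x8 bytes_emitted=3
After char 5 ('8'=60): chars_in_quartet=2 acc=0x23C bytes_emitted=3
After char 6 ('0'=52): chars_in_quartet=3 acc=0x8F34 bytes_emitted=3
After char 7 ('c'=28): chars_in_quartet=4 acc=0x23CD1C -> emit 23 CD 1C, reset; bytes_emitted=6

Answer: 0 0x0 6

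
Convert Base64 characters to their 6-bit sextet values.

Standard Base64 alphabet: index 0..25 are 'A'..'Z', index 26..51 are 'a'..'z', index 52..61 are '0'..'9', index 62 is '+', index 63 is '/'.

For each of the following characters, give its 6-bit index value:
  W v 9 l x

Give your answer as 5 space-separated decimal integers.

Answer: 22 47 61 37 49

Derivation:
'W': A..Z range, ord('W') − ord('A') = 22
'v': a..z range, 26 + ord('v') − ord('a') = 47
'9': 0..9 range, 52 + ord('9') − ord('0') = 61
'l': a..z range, 26 + ord('l') − ord('a') = 37
'x': a..z range, 26 + ord('x') − ord('a') = 49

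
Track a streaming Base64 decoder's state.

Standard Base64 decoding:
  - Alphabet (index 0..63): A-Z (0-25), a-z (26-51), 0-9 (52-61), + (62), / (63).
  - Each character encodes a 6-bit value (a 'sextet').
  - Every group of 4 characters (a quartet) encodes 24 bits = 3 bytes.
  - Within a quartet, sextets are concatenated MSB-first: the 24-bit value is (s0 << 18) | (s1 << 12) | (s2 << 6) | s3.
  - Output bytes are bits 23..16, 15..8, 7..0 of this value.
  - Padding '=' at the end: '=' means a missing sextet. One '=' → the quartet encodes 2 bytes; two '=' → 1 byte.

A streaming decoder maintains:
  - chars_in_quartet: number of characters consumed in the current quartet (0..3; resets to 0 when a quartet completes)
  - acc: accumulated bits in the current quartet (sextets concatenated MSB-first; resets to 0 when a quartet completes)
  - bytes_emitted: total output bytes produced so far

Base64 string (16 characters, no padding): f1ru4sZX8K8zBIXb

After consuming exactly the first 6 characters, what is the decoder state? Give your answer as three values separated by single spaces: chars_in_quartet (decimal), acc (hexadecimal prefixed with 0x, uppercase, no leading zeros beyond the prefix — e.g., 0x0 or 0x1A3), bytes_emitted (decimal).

Answer: 2 0xE2C 3

Derivation:
After char 0 ('f'=31): chars_in_quartet=1 acc=0x1F bytes_emitted=0
After char 1 ('1'=53): chars_in_quartet=2 acc=0x7F5 bytes_emitted=0
After char 2 ('r'=43): chars_in_quartet=3 acc=0x1FD6B bytes_emitted=0
After char 3 ('u'=46): chars_in_quartet=4 acc=0x7F5AEE -> emit 7F 5A EE, reset; bytes_emitted=3
After char 4 ('4'=56): chars_in_quartet=1 acc=0x38 bytes_emitted=3
After char 5 ('s'=44): chars_in_quartet=2 acc=0xE2C bytes_emitted=3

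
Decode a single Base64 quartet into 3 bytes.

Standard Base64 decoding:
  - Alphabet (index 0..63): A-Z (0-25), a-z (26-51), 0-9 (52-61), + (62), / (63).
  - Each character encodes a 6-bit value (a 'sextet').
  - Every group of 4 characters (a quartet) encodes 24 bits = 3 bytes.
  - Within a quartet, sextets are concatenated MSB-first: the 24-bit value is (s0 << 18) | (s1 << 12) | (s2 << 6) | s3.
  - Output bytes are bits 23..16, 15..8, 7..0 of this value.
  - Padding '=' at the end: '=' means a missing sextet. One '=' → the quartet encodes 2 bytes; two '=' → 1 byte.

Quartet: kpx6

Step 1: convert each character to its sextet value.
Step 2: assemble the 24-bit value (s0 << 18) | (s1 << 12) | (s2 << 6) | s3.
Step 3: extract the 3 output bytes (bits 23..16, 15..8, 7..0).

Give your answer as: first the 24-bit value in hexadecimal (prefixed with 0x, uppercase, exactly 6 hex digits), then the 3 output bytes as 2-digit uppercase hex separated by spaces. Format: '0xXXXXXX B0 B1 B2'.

Sextets: k=36, p=41, x=49, 6=58
24-bit: (36<<18) | (41<<12) | (49<<6) | 58
      = 0x900000 | 0x029000 | 0x000C40 | 0x00003A
      = 0x929C7A
Bytes: (v>>16)&0xFF=92, (v>>8)&0xFF=9C, v&0xFF=7A

Answer: 0x929C7A 92 9C 7A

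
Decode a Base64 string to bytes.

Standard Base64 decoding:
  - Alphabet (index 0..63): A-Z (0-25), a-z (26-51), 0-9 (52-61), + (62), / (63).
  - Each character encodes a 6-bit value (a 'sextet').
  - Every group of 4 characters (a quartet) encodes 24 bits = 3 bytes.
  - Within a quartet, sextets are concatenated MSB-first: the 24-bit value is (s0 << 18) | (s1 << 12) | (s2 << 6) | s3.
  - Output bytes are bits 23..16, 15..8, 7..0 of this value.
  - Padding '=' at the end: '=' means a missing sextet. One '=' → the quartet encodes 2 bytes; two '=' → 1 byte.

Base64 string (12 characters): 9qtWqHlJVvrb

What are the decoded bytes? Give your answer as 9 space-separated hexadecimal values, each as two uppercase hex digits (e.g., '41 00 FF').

Answer: F6 AB 56 A8 79 49 56 FA DB

Derivation:
After char 0 ('9'=61): chars_in_quartet=1 acc=0x3D bytes_emitted=0
After char 1 ('q'=42): chars_in_quartet=2 acc=0xF6A bytes_emitted=0
After char 2 ('t'=45): chars_in_quartet=3 acc=0x3DAAD bytes_emitted=0
After char 3 ('W'=22): chars_in_quartet=4 acc=0xF6AB56 -> emit F6 AB 56, reset; bytes_emitted=3
After char 4 ('q'=42): chars_in_quartet=1 acc=0x2A bytes_emitted=3
After char 5 ('H'=7): chars_in_quartet=2 acc=0xA87 bytes_emitted=3
After char 6 ('l'=37): chars_in_quartet=3 acc=0x2A1E5 bytes_emitted=3
After char 7 ('J'=9): chars_in_quartet=4 acc=0xA87949 -> emit A8 79 49, reset; bytes_emitted=6
After char 8 ('V'=21): chars_in_quartet=1 acc=0x15 bytes_emitted=6
After char 9 ('v'=47): chars_in_quartet=2 acc=0x56F bytes_emitted=6
After char 10 ('r'=43): chars_in_quartet=3 acc=0x15BEB bytes_emitted=6
After char 11 ('b'=27): chars_in_quartet=4 acc=0x56FADB -> emit 56 FA DB, reset; bytes_emitted=9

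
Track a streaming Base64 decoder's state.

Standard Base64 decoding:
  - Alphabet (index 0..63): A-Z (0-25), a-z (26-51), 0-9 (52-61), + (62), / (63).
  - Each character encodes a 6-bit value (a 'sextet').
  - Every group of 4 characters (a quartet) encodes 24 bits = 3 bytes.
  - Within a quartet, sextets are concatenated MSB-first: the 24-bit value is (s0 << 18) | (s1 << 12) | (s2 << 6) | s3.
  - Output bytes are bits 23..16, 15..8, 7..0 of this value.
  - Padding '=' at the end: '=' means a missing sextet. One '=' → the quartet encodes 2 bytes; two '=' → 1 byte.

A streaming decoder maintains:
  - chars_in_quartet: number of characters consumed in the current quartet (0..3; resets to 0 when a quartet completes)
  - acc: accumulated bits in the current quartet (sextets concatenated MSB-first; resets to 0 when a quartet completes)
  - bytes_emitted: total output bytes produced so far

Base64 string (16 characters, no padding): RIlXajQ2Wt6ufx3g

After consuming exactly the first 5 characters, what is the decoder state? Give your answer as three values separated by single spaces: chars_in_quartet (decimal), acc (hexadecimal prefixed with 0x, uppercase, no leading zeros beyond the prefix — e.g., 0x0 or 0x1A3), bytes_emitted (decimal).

After char 0 ('R'=17): chars_in_quartet=1 acc=0x11 bytes_emitted=0
After char 1 ('I'=8): chars_in_quartet=2 acc=0x448 bytes_emitted=0
After char 2 ('l'=37): chars_in_quartet=3 acc=0x11225 bytes_emitted=0
After char 3 ('X'=23): chars_in_quartet=4 acc=0x448957 -> emit 44 89 57, reset; bytes_emitted=3
After char 4 ('a'=26): chars_in_quartet=1 acc=0x1A bytes_emitted=3

Answer: 1 0x1A 3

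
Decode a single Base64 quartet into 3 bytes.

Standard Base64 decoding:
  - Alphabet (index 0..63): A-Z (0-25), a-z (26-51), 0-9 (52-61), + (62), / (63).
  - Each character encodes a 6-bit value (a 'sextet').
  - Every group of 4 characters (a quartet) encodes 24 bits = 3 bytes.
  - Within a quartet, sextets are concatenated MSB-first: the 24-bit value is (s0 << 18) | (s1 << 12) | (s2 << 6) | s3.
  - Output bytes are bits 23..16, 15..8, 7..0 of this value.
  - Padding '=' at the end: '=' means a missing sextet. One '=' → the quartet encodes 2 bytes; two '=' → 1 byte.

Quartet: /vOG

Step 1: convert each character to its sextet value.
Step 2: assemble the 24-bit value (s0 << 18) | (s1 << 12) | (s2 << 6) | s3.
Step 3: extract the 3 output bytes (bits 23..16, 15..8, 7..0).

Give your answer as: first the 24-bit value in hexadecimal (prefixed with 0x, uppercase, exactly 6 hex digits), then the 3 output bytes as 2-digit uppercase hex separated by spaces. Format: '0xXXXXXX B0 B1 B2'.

Answer: 0xFEF386 FE F3 86

Derivation:
Sextets: /=63, v=47, O=14, G=6
24-bit: (63<<18) | (47<<12) | (14<<6) | 6
      = 0xFC0000 | 0x02F000 | 0x000380 | 0x000006
      = 0xFEF386
Bytes: (v>>16)&0xFF=FE, (v>>8)&0xFF=F3, v&0xFF=86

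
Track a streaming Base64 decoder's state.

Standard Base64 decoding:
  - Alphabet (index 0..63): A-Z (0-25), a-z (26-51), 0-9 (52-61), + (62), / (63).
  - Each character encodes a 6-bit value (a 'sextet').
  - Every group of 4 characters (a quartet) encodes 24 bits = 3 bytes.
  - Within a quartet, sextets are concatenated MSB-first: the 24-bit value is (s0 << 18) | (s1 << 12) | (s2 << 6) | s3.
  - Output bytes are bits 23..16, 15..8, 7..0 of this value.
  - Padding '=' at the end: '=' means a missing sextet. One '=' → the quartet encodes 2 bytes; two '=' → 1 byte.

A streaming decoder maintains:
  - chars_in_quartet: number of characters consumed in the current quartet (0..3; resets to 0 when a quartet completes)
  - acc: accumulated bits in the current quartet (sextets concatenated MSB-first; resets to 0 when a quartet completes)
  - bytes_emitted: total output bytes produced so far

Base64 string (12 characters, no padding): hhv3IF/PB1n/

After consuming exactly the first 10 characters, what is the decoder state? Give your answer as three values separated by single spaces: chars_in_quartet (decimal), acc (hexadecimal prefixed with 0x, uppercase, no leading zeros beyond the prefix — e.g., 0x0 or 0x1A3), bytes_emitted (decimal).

Answer: 2 0x75 6

Derivation:
After char 0 ('h'=33): chars_in_quartet=1 acc=0x21 bytes_emitted=0
After char 1 ('h'=33): chars_in_quartet=2 acc=0x861 bytes_emitted=0
After char 2 ('v'=47): chars_in_quartet=3 acc=0x2186F bytes_emitted=0
After char 3 ('3'=55): chars_in_quartet=4 acc=0x861BF7 -> emit 86 1B F7, reset; bytes_emitted=3
After char 4 ('I'=8): chars_in_quartet=1 acc=0x8 bytes_emitted=3
After char 5 ('F'=5): chars_in_quartet=2 acc=0x205 bytes_emitted=3
After char 6 ('/'=63): chars_in_quartet=3 acc=0x817F bytes_emitted=3
After char 7 ('P'=15): chars_in_quartet=4 acc=0x205FCF -> emit 20 5F CF, reset; bytes_emitted=6
After char 8 ('B'=1): chars_in_quartet=1 acc=0x1 bytes_emitted=6
After char 9 ('1'=53): chars_in_quartet=2 acc=0x75 bytes_emitted=6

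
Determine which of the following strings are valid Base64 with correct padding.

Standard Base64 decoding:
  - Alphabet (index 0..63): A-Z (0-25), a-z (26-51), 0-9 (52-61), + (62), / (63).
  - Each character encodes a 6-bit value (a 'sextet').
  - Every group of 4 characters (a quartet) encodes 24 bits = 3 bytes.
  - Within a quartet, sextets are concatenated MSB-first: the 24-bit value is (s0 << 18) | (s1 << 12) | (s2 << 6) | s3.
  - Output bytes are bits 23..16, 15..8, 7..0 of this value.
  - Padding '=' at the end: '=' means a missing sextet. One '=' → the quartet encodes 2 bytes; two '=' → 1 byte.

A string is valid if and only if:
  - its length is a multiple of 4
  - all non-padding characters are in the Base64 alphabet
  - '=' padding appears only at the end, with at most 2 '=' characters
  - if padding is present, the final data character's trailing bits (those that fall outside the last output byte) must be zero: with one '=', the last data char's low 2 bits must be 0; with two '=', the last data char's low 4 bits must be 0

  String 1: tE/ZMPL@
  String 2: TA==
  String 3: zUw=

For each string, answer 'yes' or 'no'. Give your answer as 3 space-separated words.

String 1: 'tE/ZMPL@' → invalid (bad char(s): ['@'])
String 2: 'TA==' → valid
String 3: 'zUw=' → valid

Answer: no yes yes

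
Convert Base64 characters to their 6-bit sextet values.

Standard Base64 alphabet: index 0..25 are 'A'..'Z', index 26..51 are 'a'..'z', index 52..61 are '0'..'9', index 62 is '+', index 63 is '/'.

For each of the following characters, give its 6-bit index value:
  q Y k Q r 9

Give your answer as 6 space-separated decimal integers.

Answer: 42 24 36 16 43 61

Derivation:
'q': a..z range, 26 + ord('q') − ord('a') = 42
'Y': A..Z range, ord('Y') − ord('A') = 24
'k': a..z range, 26 + ord('k') − ord('a') = 36
'Q': A..Z range, ord('Q') − ord('A') = 16
'r': a..z range, 26 + ord('r') − ord('a') = 43
'9': 0..9 range, 52 + ord('9') − ord('0') = 61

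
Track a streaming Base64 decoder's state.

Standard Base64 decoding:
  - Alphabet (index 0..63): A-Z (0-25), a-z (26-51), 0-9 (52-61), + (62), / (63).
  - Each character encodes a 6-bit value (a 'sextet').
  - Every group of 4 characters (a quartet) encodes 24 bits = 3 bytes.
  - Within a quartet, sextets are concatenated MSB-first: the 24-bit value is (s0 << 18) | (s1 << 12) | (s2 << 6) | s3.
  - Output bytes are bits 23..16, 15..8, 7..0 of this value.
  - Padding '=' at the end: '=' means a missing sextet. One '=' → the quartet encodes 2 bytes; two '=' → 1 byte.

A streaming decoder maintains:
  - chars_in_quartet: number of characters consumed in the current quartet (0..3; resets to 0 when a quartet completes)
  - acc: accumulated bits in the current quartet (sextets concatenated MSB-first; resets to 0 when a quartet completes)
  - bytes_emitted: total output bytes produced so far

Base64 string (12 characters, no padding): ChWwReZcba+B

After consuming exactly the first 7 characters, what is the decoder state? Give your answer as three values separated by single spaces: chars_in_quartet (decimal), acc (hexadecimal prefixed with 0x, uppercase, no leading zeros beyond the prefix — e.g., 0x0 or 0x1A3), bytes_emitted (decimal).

Answer: 3 0x11799 3

Derivation:
After char 0 ('C'=2): chars_in_quartet=1 acc=0x2 bytes_emitted=0
After char 1 ('h'=33): chars_in_quartet=2 acc=0xA1 bytes_emitted=0
After char 2 ('W'=22): chars_in_quartet=3 acc=0x2856 bytes_emitted=0
After char 3 ('w'=48): chars_in_quartet=4 acc=0xA15B0 -> emit 0A 15 B0, reset; bytes_emitted=3
After char 4 ('R'=17): chars_in_quartet=1 acc=0x11 bytes_emitted=3
After char 5 ('e'=30): chars_in_quartet=2 acc=0x45E bytes_emitted=3
After char 6 ('Z'=25): chars_in_quartet=3 acc=0x11799 bytes_emitted=3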